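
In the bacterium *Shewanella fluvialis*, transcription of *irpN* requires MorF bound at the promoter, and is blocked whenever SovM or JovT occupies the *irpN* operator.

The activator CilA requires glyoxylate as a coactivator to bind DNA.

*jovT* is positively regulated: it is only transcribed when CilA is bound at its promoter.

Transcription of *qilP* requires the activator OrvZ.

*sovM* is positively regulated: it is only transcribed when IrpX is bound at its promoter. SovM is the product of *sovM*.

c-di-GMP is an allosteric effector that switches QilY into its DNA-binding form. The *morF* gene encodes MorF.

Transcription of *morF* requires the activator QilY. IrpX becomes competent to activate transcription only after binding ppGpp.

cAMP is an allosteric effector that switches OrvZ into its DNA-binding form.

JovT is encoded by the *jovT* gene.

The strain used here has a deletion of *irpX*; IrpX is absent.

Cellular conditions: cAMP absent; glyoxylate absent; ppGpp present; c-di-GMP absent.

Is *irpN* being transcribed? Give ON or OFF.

IrpX is non-functional in this strain, so it has no effect.
Required activator IrpX is absent, so *sovM* is not transcribed.
So SovM is not produced.
Glyoxylate is absent, so CilA is inactive.
Required activator CilA is absent, so *jovT* is not transcribed.
So JovT is not produced.
c-di-GMP is absent, so QilY is inactive.
Required activator QilY is absent, so *morF* is not transcribed.
So MorF is not produced.
Required activator MorF is absent, so *irpN* is not transcribed.

OFF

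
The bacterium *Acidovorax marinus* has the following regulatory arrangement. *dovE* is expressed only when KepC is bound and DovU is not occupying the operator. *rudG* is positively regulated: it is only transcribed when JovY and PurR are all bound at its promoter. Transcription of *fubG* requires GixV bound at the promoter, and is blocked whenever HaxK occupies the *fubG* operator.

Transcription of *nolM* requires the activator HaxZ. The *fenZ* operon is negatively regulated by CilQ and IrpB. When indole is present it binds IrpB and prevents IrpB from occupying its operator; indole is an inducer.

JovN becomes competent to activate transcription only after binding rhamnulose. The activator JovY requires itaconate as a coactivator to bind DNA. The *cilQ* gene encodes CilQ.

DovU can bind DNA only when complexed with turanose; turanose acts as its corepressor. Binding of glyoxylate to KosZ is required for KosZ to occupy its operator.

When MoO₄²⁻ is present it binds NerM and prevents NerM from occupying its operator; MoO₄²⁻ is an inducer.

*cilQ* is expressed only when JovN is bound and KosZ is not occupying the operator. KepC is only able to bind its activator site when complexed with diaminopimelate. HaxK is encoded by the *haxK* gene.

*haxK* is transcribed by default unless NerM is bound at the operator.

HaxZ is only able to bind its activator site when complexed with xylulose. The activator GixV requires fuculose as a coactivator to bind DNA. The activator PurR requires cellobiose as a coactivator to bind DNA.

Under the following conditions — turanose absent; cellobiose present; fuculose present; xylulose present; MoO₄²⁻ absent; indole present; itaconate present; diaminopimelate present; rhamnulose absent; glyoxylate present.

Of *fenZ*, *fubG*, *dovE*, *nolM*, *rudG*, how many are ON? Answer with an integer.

5

Glyoxylate is present, so KosZ is active.
Rhamnulose is absent, so JovN is inactive.
With repressor KosZ bound, *cilQ* is not transcribed.
So CilQ is not produced.
Indole is present, so IrpB is inactive.
With no repressor bound, *fenZ* is transcribed.
→ *fenZ* is ON.
MoO₄²⁻ is absent, so NerM is active.
With repressor NerM bound, *haxK* is not transcribed.
So HaxK is not produced.
Fuculose is present, so GixV is active.
No repressor is bound and GixV is active, so *fubG* is transcribed.
→ *fubG* is ON.
Diaminopimelate is present, so KepC is active.
Turanose is absent, so DovU is inactive.
No repressor is bound and KepC is active, so *dovE* is transcribed.
→ *dovE* is ON.
Xylulose is present, so HaxZ is active.
No repressor is bound and HaxZ is active, so *nolM* is transcribed.
→ *nolM* is ON.
Itaconate is present, so JovY is active.
Cellobiose is present, so PurR is active.
No repressor is bound and JovY and PurR are active, so *rudG* is transcribed.
→ *rudG* is ON.
5 of the 5 genes are transcribed.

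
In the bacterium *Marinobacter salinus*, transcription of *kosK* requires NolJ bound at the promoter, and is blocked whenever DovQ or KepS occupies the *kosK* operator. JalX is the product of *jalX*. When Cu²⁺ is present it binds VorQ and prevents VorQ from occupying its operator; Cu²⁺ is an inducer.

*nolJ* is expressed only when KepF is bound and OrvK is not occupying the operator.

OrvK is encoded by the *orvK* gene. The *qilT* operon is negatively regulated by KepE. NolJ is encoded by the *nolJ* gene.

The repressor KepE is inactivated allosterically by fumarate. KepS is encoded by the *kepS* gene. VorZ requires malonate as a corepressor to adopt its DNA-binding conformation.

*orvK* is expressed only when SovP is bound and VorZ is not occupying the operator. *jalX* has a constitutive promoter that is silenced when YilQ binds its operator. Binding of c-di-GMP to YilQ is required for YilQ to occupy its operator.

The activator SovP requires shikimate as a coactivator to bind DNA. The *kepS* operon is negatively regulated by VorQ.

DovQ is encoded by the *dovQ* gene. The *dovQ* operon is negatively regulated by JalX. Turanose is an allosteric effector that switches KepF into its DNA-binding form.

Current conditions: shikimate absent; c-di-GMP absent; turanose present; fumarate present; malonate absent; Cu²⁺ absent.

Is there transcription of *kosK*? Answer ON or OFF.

c-di-GMP is absent, so YilQ is inactive.
With no repressor bound, *jalX* is transcribed.
So JalX is produced and active.
With repressor JalX bound, *dovQ* is not transcribed.
So DovQ is not produced.
Shikimate is absent, so SovP is inactive.
Malonate is absent, so VorZ is inactive.
Required activator SovP is absent, so *orvK* is not transcribed.
So OrvK is not produced.
Turanose is present, so KepF is active.
No repressor is bound and KepF is active, so *nolJ* is transcribed.
So NolJ is produced and active.
Cu²⁺ is absent, so VorQ is active.
With repressor VorQ bound, *kepS* is not transcribed.
So KepS is not produced.
No repressor is bound and NolJ is active, so *kosK* is transcribed.

ON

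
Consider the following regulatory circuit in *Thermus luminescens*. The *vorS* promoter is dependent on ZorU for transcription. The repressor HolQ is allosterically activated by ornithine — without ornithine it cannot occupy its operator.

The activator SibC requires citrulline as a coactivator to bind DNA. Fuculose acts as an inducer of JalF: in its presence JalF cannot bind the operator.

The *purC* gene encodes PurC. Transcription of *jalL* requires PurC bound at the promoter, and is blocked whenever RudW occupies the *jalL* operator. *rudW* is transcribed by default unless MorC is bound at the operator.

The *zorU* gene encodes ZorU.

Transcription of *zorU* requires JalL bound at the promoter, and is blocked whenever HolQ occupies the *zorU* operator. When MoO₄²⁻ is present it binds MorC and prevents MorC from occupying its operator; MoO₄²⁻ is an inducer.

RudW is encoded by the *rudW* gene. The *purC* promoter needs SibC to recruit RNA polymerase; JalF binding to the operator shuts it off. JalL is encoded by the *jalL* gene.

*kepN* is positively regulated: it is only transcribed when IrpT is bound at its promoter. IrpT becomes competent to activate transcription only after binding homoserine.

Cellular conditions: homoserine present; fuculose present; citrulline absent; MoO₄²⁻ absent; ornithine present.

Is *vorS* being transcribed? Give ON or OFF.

MoO₄²⁻ is absent, so MorC is active.
With repressor MorC bound, *rudW* is not transcribed.
So RudW is not produced.
Fuculose is present, so JalF is inactive.
Citrulline is absent, so SibC is inactive.
Required activator SibC is absent, so *purC* is not transcribed.
So PurC is not produced.
Required activator PurC is absent, so *jalL* is not transcribed.
So JalL is not produced.
Ornithine is present, so HolQ is active.
With repressor HolQ bound, *zorU* is not transcribed.
So ZorU is not produced.
Required activator ZorU is absent, so *vorS* is not transcribed.

OFF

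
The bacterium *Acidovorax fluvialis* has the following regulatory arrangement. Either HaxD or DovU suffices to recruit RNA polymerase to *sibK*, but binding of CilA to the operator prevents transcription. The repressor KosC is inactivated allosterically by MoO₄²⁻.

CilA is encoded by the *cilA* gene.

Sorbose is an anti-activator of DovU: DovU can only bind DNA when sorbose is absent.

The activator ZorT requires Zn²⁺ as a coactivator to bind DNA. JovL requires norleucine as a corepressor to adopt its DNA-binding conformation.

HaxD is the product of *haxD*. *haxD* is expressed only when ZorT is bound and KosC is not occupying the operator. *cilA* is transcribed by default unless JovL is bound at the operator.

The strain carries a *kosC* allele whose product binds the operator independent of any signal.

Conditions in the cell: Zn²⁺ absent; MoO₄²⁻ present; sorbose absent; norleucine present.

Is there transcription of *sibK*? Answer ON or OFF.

ON

KosC is constitutively active in this strain.
Zn²⁺ is absent, so ZorT is inactive.
With repressor KosC bound, *haxD* is not transcribed.
So HaxD is not produced.
Sorbose is absent, so DovU is active.
Norleucine is present, so JovL is active.
With repressor JovL bound, *cilA* is not transcribed.
So CilA is not produced.
Activator DovU is present, so *sibK* is transcribed.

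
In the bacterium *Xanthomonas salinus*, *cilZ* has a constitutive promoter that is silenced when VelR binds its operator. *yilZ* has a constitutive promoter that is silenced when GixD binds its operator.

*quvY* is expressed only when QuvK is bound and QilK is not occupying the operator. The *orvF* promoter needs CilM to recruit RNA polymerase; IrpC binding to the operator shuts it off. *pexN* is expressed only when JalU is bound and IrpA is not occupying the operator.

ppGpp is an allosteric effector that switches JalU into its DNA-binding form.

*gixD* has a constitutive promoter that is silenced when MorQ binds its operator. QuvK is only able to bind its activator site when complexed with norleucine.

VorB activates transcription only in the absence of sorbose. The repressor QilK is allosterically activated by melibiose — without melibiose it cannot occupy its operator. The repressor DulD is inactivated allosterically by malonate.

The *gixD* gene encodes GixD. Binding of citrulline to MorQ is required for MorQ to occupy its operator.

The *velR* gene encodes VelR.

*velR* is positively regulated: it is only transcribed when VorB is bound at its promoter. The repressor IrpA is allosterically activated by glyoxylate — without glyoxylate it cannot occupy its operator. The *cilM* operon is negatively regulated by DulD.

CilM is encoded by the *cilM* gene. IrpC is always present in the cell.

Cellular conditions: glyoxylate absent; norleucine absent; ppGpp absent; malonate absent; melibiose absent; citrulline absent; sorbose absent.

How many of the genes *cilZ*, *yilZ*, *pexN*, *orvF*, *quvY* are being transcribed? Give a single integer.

Sorbose is absent, so VorB is active.
No repressor is bound and VorB is active, so *velR* is transcribed.
So VelR is produced and active.
With repressor VelR bound, *cilZ* is not transcribed.
→ *cilZ* is OFF.
Citrulline is absent, so MorQ is inactive.
With no repressor bound, *gixD* is transcribed.
So GixD is produced and active.
With repressor GixD bound, *yilZ* is not transcribed.
→ *yilZ* is OFF.
ppGpp is absent, so JalU is inactive.
Glyoxylate is absent, so IrpA is inactive.
Required activator JalU is absent, so *pexN* is not transcribed.
→ *pexN* is OFF.
IrpC is produced constitutively and is active.
Malonate is absent, so DulD is active.
With repressor DulD bound, *cilM* is not transcribed.
So CilM is not produced.
With repressor IrpC bound, *orvF* is not transcribed.
→ *orvF* is OFF.
Norleucine is absent, so QuvK is inactive.
Melibiose is absent, so QilK is inactive.
Required activator QuvK is absent, so *quvY* is not transcribed.
→ *quvY* is OFF.
0 of the 5 genes are transcribed.

0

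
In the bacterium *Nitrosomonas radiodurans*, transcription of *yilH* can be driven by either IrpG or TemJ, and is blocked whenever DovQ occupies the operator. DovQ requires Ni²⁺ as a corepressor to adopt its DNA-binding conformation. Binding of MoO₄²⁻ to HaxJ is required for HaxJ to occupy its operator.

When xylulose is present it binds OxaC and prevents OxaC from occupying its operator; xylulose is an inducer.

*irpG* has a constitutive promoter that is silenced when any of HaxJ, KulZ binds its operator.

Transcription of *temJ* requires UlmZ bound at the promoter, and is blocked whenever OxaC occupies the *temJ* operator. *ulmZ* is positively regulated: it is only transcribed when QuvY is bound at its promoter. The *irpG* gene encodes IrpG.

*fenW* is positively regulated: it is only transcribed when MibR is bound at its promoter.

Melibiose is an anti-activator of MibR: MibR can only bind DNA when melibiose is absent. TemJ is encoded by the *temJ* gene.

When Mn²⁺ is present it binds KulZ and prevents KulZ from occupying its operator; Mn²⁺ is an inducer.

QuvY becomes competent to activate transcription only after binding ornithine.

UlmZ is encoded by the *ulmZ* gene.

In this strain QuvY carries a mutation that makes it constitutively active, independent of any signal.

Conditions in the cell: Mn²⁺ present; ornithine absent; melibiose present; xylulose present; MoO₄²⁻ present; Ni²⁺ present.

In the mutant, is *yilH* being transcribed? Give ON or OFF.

OFF

MoO₄²⁻ is present, so HaxJ is active.
Mn²⁺ is present, so KulZ is inactive.
With repressor HaxJ bound, *irpG* is not transcribed.
So IrpG is not produced.
Xylulose is present, so OxaC is inactive.
QuvY is constitutively active in this strain.
No repressor is bound and QuvY is active, so *ulmZ* is transcribed.
So UlmZ is produced and active.
No repressor is bound and UlmZ is active, so *temJ* is transcribed.
So TemJ is produced and active.
Ni²⁺ is present, so DovQ is active.
With repressor DovQ bound, *yilH* is not transcribed.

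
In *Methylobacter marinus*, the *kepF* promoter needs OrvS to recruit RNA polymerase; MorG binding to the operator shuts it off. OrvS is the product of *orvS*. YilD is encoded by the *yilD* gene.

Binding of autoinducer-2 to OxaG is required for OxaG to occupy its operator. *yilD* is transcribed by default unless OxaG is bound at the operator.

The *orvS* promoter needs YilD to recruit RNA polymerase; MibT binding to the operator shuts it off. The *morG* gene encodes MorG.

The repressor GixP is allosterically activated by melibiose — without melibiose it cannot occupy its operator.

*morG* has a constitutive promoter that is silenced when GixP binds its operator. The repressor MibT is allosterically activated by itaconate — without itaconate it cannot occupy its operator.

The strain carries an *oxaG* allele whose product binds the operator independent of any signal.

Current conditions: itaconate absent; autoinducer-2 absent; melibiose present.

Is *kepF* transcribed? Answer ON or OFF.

Melibiose is present, so GixP is active.
With repressor GixP bound, *morG* is not transcribed.
So MorG is not produced.
Itaconate is absent, so MibT is inactive.
OxaG is constitutively active in this strain.
With repressor OxaG bound, *yilD* is not transcribed.
So YilD is not produced.
Required activator YilD is absent, so *orvS* is not transcribed.
So OrvS is not produced.
Required activator OrvS is absent, so *kepF* is not transcribed.

OFF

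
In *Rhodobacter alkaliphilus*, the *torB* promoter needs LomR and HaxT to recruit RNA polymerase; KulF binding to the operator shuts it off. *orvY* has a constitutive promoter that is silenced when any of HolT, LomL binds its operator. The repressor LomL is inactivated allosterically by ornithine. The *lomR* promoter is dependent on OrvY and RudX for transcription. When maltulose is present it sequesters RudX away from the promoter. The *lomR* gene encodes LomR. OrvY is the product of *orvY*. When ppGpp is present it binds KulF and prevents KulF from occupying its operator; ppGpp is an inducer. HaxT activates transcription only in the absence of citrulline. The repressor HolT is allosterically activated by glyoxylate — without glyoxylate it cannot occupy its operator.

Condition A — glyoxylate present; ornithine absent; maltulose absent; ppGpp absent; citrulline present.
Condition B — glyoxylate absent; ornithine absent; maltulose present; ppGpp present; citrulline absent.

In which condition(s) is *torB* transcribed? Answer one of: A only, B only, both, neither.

neither

Condition A:
Glyoxylate is present, so HolT is active.
Ornithine is absent, so LomL is active.
With repressor HolT bound, *orvY* is not transcribed.
So OrvY is not produced.
Maltulose is absent, so RudX is active.
Required activator OrvY is absent, so *lomR* is not transcribed.
So LomR is not produced.
ppGpp is absent, so KulF is active.
Citrulline is present, so HaxT is inactive.
With repressor KulF bound, *torB* is not transcribed.
→ *torB* is OFF in A.
Condition B:
Glyoxylate is absent, so HolT is inactive.
Ornithine is absent, so LomL is active.
With repressor LomL bound, *orvY* is not transcribed.
So OrvY is not produced.
Maltulose is present, so RudX is inactive.
Required activator OrvY is absent, so *lomR* is not transcribed.
So LomR is not produced.
ppGpp is present, so KulF is inactive.
Citrulline is absent, so HaxT is active.
Required activator LomR is absent, so *torB* is not transcribed.
→ *torB* is OFF in B.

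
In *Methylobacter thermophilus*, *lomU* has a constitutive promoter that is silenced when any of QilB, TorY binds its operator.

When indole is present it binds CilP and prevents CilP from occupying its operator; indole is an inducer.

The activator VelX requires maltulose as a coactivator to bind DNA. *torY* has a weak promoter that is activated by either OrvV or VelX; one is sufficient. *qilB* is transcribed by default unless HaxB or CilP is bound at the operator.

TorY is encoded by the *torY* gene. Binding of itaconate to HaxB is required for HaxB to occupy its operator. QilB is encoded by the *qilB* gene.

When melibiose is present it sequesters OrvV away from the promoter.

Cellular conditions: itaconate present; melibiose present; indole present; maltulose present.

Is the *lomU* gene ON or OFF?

OFF

Itaconate is present, so HaxB is active.
Indole is present, so CilP is inactive.
With repressor HaxB bound, *qilB* is not transcribed.
So QilB is not produced.
Melibiose is present, so OrvV is inactive.
Maltulose is present, so VelX is active.
Activator VelX is present, so *torY* is transcribed.
So TorY is produced and active.
With repressor TorY bound, *lomU* is not transcribed.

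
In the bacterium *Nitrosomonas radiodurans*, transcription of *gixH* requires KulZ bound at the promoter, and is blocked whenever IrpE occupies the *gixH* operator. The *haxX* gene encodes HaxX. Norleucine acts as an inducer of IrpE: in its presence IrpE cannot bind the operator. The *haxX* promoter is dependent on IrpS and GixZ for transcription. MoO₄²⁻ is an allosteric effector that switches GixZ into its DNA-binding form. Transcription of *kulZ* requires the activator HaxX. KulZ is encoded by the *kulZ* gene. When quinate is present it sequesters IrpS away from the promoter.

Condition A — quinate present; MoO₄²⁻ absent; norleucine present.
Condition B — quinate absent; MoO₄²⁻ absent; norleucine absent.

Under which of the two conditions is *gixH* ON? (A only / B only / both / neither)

Condition A:
Quinate is present, so IrpS is inactive.
MoO₄²⁻ is absent, so GixZ is inactive.
Required activator IrpS is absent, so *haxX* is not transcribed.
So HaxX is not produced.
Required activator HaxX is absent, so *kulZ* is not transcribed.
So KulZ is not produced.
Norleucine is present, so IrpE is inactive.
Required activator KulZ is absent, so *gixH* is not transcribed.
→ *gixH* is OFF in A.
Condition B:
Quinate is absent, so IrpS is active.
MoO₄²⁻ is absent, so GixZ is inactive.
Required activator GixZ is absent, so *haxX* is not transcribed.
So HaxX is not produced.
Required activator HaxX is absent, so *kulZ* is not transcribed.
So KulZ is not produced.
Norleucine is absent, so IrpE is active.
With repressor IrpE bound, *gixH* is not transcribed.
→ *gixH* is OFF in B.

neither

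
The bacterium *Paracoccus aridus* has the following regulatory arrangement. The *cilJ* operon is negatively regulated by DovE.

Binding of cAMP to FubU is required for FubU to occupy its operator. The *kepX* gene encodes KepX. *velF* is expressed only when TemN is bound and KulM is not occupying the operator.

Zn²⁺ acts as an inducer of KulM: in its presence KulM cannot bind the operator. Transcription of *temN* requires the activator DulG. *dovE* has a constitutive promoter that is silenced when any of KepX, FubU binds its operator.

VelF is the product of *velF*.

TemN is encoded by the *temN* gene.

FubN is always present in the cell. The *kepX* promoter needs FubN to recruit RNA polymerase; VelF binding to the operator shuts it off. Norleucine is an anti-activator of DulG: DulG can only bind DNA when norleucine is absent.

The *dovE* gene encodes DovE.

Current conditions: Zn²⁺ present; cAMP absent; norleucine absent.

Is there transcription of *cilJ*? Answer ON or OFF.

OFF

Norleucine is absent, so DulG is active.
No repressor is bound and DulG is active, so *temN* is transcribed.
So TemN is produced and active.
Zn²⁺ is present, so KulM is inactive.
No repressor is bound and TemN is active, so *velF* is transcribed.
So VelF is produced and active.
FubN is produced constitutively and is active.
With repressor VelF bound, *kepX* is not transcribed.
So KepX is not produced.
cAMP is absent, so FubU is inactive.
With no repressor bound, *dovE* is transcribed.
So DovE is produced and active.
With repressor DovE bound, *cilJ* is not transcribed.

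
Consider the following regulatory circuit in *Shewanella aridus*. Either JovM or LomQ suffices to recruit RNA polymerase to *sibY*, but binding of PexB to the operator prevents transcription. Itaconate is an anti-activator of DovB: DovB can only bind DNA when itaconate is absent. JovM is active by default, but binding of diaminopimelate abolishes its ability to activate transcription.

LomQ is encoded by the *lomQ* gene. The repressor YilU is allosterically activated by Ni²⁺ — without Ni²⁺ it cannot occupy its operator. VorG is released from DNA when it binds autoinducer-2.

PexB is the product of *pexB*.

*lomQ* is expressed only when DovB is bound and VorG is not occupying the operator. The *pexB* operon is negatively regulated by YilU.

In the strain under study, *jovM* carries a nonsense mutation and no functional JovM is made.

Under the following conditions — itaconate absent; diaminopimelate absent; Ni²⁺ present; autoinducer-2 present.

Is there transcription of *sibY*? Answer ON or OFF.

JovM is non-functional in this strain, so it has no effect.
Ni²⁺ is present, so YilU is active.
With repressor YilU bound, *pexB* is not transcribed.
So PexB is not produced.
Autoinducer-2 is present, so VorG is inactive.
Itaconate is absent, so DovB is active.
No repressor is bound and DovB is active, so *lomQ* is transcribed.
So LomQ is produced and active.
Activator LomQ is present, so *sibY* is transcribed.

ON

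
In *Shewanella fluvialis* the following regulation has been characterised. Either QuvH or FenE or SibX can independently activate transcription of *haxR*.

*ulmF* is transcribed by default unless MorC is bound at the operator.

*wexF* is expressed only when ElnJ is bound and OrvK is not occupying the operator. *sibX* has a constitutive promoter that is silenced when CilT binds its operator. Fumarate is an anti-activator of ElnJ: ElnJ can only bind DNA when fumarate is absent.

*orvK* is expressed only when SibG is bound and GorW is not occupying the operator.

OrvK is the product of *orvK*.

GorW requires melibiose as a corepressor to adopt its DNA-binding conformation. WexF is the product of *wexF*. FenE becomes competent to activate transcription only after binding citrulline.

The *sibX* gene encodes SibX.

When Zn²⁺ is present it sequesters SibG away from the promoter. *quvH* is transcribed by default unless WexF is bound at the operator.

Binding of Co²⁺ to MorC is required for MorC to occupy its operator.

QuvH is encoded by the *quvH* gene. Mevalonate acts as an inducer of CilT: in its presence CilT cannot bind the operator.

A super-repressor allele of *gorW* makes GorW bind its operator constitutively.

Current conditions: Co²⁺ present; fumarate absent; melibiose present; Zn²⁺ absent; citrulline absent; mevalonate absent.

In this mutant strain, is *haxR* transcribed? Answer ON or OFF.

OFF

GorW is constitutively active in this strain.
Zn²⁺ is absent, so SibG is active.
With repressor GorW bound, *orvK* is not transcribed.
So OrvK is not produced.
Fumarate is absent, so ElnJ is active.
No repressor is bound and ElnJ is active, so *wexF* is transcribed.
So WexF is produced and active.
With repressor WexF bound, *quvH* is not transcribed.
So QuvH is not produced.
Citrulline is absent, so FenE is inactive.
Mevalonate is absent, so CilT is active.
With repressor CilT bound, *sibX* is not transcribed.
So SibX is not produced.
No activator is available at the *haxR* promoter, so *haxR* is not transcribed.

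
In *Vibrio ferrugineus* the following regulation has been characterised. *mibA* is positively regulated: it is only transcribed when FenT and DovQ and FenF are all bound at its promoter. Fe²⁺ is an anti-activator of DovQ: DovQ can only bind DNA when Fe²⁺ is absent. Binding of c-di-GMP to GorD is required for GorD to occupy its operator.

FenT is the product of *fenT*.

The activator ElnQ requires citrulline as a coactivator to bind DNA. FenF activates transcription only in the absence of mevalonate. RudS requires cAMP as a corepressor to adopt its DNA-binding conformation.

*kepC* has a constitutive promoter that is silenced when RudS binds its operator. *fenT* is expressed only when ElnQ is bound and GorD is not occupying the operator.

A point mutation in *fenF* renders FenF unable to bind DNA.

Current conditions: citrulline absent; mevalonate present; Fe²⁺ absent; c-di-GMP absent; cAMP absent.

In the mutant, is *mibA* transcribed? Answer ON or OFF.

OFF

Citrulline is absent, so ElnQ is inactive.
c-di-GMP is absent, so GorD is inactive.
Required activator ElnQ is absent, so *fenT* is not transcribed.
So FenT is not produced.
Fe²⁺ is absent, so DovQ is active.
FenF is non-functional in this strain, so it has no effect.
Required activator FenT is absent, so *mibA* is not transcribed.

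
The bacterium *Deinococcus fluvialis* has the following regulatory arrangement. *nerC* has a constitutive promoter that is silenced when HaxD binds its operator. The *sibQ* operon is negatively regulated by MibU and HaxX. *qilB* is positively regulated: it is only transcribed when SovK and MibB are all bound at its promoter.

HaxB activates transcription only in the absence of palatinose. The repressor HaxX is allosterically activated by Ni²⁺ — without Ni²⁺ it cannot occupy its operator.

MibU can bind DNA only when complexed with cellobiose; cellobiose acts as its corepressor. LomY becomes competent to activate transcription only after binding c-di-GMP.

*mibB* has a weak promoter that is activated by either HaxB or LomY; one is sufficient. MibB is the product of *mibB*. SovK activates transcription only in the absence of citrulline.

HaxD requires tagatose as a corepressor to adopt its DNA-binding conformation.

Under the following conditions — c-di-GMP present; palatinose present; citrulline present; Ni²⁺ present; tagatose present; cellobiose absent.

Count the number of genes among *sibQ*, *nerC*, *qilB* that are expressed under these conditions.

Cellobiose is absent, so MibU is inactive.
Ni²⁺ is present, so HaxX is active.
With repressor HaxX bound, *sibQ* is not transcribed.
→ *sibQ* is OFF.
Tagatose is present, so HaxD is active.
With repressor HaxD bound, *nerC* is not transcribed.
→ *nerC* is OFF.
Citrulline is present, so SovK is inactive.
Palatinose is present, so HaxB is inactive.
c-di-GMP is present, so LomY is active.
Activator LomY is present, so *mibB* is transcribed.
So MibB is produced and active.
Required activator SovK is absent, so *qilB* is not transcribed.
→ *qilB* is OFF.
0 of the 3 genes are transcribed.

0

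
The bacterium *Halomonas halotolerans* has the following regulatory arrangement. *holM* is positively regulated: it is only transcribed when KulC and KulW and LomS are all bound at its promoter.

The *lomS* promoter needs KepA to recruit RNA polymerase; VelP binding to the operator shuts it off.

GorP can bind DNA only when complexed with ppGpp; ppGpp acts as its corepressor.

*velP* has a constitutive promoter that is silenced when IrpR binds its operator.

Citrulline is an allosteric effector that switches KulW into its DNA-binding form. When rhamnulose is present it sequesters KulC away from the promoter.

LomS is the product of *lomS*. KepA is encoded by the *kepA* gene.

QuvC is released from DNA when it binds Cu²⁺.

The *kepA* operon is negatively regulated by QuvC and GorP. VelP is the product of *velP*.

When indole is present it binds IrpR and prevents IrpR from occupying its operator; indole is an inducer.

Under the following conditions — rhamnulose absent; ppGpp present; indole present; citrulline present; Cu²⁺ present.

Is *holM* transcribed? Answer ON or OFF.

Rhamnulose is absent, so KulC is active.
Citrulline is present, so KulW is active.
Cu²⁺ is present, so QuvC is inactive.
ppGpp is present, so GorP is active.
With repressor GorP bound, *kepA* is not transcribed.
So KepA is not produced.
Indole is present, so IrpR is inactive.
With no repressor bound, *velP* is transcribed.
So VelP is produced and active.
With repressor VelP bound, *lomS* is not transcribed.
So LomS is not produced.
Required activator LomS is absent, so *holM* is not transcribed.

OFF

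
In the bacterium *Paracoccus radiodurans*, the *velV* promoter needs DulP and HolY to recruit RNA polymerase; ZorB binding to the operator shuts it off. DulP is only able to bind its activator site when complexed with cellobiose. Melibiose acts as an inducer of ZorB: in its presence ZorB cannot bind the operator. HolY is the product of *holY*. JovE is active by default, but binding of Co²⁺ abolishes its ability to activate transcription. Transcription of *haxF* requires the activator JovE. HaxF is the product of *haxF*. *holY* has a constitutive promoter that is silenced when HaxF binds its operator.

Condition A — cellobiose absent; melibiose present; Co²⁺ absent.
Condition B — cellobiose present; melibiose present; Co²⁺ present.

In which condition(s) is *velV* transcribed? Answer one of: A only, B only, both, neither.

B only

Condition A:
Cellobiose is absent, so DulP is inactive.
Melibiose is present, so ZorB is inactive.
Co²⁺ is absent, so JovE is active.
No repressor is bound and JovE is active, so *haxF* is transcribed.
So HaxF is produced and active.
With repressor HaxF bound, *holY* is not transcribed.
So HolY is not produced.
Required activator DulP is absent, so *velV* is not transcribed.
→ *velV* is OFF in A.
Condition B:
Cellobiose is present, so DulP is active.
Melibiose is present, so ZorB is inactive.
Co²⁺ is present, so JovE is inactive.
Required activator JovE is absent, so *haxF* is not transcribed.
So HaxF is not produced.
With no repressor bound, *holY* is transcribed.
So HolY is produced and active.
No repressor is bound and DulP and HolY are active, so *velV* is transcribed.
→ *velV* is ON in B.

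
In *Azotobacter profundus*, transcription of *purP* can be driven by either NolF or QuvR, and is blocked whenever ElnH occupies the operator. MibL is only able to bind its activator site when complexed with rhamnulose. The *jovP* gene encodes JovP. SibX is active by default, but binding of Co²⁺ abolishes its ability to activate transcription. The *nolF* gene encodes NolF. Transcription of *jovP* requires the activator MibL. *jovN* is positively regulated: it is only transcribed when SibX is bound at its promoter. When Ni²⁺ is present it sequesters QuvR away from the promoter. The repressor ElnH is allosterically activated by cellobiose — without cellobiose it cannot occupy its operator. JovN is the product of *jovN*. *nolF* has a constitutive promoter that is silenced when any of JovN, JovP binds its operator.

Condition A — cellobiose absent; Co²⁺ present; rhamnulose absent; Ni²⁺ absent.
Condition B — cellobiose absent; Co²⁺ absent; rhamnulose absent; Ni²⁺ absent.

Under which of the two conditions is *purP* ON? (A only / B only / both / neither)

Condition A:
Cellobiose is absent, so ElnH is inactive.
Co²⁺ is present, so SibX is inactive.
Required activator SibX is absent, so *jovN* is not transcribed.
So JovN is not produced.
Rhamnulose is absent, so MibL is inactive.
Required activator MibL is absent, so *jovP* is not transcribed.
So JovP is not produced.
With no repressor bound, *nolF* is transcribed.
So NolF is produced and active.
Ni²⁺ is absent, so QuvR is active.
Activator NolF is present, so *purP* is transcribed.
→ *purP* is ON in A.
Condition B:
Cellobiose is absent, so ElnH is inactive.
Co²⁺ is absent, so SibX is active.
No repressor is bound and SibX is active, so *jovN* is transcribed.
So JovN is produced and active.
Rhamnulose is absent, so MibL is inactive.
Required activator MibL is absent, so *jovP* is not transcribed.
So JovP is not produced.
With repressor JovN bound, *nolF* is not transcribed.
So NolF is not produced.
Ni²⁺ is absent, so QuvR is active.
Activator QuvR is present, so *purP* is transcribed.
→ *purP* is ON in B.

both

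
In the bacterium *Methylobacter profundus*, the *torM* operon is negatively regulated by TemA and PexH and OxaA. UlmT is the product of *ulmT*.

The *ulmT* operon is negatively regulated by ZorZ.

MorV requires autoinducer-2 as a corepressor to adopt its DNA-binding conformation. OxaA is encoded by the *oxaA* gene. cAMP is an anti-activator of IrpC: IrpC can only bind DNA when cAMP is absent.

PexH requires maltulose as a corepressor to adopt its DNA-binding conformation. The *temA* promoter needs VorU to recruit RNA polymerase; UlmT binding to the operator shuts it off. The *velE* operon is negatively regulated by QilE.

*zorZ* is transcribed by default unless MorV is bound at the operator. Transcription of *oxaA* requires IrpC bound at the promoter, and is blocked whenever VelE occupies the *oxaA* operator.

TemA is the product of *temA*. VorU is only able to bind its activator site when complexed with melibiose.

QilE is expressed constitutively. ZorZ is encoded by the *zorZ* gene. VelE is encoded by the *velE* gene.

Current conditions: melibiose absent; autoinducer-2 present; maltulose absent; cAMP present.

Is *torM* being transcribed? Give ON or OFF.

ON

Autoinducer-2 is present, so MorV is active.
With repressor MorV bound, *zorZ* is not transcribed.
So ZorZ is not produced.
With no repressor bound, *ulmT* is transcribed.
So UlmT is produced and active.
Melibiose is absent, so VorU is inactive.
With repressor UlmT bound, *temA* is not transcribed.
So TemA is not produced.
Maltulose is absent, so PexH is inactive.
QilE is produced constitutively and is active.
With repressor QilE bound, *velE* is not transcribed.
So VelE is not produced.
cAMP is present, so IrpC is inactive.
Required activator IrpC is absent, so *oxaA* is not transcribed.
So OxaA is not produced.
With no repressor bound, *torM* is transcribed.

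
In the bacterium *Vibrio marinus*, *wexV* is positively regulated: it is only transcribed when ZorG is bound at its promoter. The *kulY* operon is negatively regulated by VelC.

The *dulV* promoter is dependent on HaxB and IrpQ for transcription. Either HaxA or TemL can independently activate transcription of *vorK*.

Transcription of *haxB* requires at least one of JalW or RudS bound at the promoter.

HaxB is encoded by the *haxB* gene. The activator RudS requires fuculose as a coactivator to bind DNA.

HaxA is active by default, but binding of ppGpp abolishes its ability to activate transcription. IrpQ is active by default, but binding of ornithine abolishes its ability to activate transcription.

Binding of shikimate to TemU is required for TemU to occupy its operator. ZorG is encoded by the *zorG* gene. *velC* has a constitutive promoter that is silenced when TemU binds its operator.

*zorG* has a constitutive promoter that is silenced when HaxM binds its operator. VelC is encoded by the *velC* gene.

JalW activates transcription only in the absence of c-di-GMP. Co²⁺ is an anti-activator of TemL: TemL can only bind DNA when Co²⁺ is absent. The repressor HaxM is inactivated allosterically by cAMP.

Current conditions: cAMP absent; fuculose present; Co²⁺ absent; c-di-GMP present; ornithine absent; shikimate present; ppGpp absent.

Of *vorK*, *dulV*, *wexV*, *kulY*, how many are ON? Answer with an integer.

3

ppGpp is absent, so HaxA is active.
Co²⁺ is absent, so TemL is active.
Activator HaxA is present, so *vorK* is transcribed.
→ *vorK* is ON.
c-di-GMP is present, so JalW is inactive.
Fuculose is present, so RudS is active.
Activator RudS is present, so *haxB* is transcribed.
So HaxB is produced and active.
Ornithine is absent, so IrpQ is active.
No repressor is bound and HaxB and IrpQ are active, so *dulV* is transcribed.
→ *dulV* is ON.
cAMP is absent, so HaxM is active.
With repressor HaxM bound, *zorG* is not transcribed.
So ZorG is not produced.
Required activator ZorG is absent, so *wexV* is not transcribed.
→ *wexV* is OFF.
Shikimate is present, so TemU is active.
With repressor TemU bound, *velC* is not transcribed.
So VelC is not produced.
With no repressor bound, *kulY* is transcribed.
→ *kulY* is ON.
3 of the 4 genes are transcribed.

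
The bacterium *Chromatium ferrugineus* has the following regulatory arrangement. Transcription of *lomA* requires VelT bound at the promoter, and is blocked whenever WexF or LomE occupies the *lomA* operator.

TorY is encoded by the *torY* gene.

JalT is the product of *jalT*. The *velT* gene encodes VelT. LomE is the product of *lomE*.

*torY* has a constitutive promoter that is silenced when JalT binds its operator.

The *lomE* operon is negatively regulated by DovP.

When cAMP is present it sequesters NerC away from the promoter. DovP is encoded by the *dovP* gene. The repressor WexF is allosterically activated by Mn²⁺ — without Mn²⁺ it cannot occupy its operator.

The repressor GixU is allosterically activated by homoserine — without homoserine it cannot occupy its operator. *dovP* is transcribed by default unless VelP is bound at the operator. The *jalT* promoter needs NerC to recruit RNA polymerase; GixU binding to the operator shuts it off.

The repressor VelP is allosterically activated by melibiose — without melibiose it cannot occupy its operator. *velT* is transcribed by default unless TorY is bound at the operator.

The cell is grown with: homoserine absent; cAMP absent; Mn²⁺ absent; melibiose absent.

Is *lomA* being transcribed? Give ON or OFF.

Mn²⁺ is absent, so WexF is inactive.
cAMP is absent, so NerC is active.
Homoserine is absent, so GixU is inactive.
No repressor is bound and NerC is active, so *jalT* is transcribed.
So JalT is produced and active.
With repressor JalT bound, *torY* is not transcribed.
So TorY is not produced.
With no repressor bound, *velT* is transcribed.
So VelT is produced and active.
Melibiose is absent, so VelP is inactive.
With no repressor bound, *dovP* is transcribed.
So DovP is produced and active.
With repressor DovP bound, *lomE* is not transcribed.
So LomE is not produced.
No repressor is bound and VelT is active, so *lomA* is transcribed.

ON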